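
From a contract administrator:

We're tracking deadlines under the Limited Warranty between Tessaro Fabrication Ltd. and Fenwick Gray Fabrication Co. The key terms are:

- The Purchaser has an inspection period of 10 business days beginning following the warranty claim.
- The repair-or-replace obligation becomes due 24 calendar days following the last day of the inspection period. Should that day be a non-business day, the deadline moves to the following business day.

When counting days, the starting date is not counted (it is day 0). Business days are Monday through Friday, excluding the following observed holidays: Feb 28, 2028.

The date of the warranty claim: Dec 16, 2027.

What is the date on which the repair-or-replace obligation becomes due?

The last day of the inspection period: 10 business days after Thursday, Dec 16, 2027, skipping weekends — Dec 17, Dec 20, Dec 21, Dec 22, Dec 23, Dec 24, Dec 27, Dec 28, Dec 29, Dec 30 — lands on Thursday, Dec 30, 2027.
Adding 24 calendar days to Dec 30, 2027 gives Jan 23, 2028, which is the date on which the repair-or-replace obligation becomes due. That falls on a Sunday, so it rolls to the next business day, Monday, Jan 24, 2028.

Jan 24, 2028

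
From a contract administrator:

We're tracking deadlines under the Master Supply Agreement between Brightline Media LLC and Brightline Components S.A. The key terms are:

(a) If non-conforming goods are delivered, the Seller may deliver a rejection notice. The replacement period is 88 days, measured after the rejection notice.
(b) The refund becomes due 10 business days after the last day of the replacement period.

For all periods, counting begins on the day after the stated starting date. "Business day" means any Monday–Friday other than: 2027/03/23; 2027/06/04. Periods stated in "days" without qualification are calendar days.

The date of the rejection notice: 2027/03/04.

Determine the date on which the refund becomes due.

The last day of the replacement period: 88 calendar days after 2027/03/04 is 2027/05/31.
The date on which the refund becomes due: counting 10 business days from Monday, 2027/05/31 (Jun 1, Jun 2, Jun 3, Jun 7, Jun 8, Jun 9, Jun 10, Jun 11, Jun 14, Jun 15, skipping weekends and the listed holiday on Jun 4) reaches Tuesday, 2027/06/15.

2027/06/15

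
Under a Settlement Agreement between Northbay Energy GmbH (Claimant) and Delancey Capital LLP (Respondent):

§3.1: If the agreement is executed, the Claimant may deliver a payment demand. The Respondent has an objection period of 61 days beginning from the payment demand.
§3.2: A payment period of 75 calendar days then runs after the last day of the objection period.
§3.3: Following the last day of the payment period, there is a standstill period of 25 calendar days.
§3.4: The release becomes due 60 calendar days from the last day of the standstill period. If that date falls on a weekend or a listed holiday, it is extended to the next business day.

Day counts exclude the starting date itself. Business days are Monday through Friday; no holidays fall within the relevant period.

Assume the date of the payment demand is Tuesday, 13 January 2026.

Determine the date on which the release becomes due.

Adding 61 calendar days to 13 January 2026 gives 15 March 2026, which is the last day of the objection period.
The last day of the payment period: 75 calendar days after 15 March 2026 is 29 May 2026.
Adding 25 calendar days to 29 May 2026 gives 23 June 2026, which is the last day of the standstill period.
The date on which the release becomes due: 23 June 2026 + 60 days = 22 August 2026. That falls on a Saturday, so it rolls to the next business day, Monday, 24 August 2026.

24 August 2026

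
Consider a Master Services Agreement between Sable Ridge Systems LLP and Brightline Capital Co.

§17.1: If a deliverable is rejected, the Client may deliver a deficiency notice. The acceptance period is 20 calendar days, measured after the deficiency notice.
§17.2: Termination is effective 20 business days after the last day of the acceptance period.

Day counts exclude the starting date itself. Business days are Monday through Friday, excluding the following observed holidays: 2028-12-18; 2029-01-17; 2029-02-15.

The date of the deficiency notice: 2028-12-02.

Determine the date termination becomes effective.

2029-01-22

The last day of the acceptance period: 20 calendar days after 2028-12-02 is 2028-12-22.
The date termination becomes effective: 20 business days after Friday, 2028-12-22, skipping weekends and the listed holiday on Jan 17 — Dec 25, Dec 26, Dec 27, Dec 28, …, Jan 18, Jan 19, Jan 22 — lands on Monday, 2029-01-22.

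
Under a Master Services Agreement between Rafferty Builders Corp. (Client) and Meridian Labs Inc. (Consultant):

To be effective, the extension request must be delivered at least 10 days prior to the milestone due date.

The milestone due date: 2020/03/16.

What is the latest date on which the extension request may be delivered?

2020/03/06

2020/03/16 minus 10 days is 2020/03/06.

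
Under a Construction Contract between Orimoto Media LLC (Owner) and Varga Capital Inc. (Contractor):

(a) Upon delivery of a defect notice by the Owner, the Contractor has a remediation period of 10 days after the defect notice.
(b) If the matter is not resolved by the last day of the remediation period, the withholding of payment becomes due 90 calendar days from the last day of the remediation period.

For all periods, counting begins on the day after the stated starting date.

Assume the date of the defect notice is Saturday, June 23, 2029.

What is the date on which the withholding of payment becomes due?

October 1, 2029

Adding 10 calendar days to June 23, 2029 gives July 3, 2029, which is the last day of the remediation period.
The date on which the withholding of payment becomes due: 90 calendar days after July 3, 2029 is October 1, 2029.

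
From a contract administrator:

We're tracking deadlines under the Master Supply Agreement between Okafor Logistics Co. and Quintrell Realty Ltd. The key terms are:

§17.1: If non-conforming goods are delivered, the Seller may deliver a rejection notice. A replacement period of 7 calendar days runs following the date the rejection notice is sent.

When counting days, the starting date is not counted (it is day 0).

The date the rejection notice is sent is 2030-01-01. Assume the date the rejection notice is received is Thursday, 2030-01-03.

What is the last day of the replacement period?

The last day of the replacement period: 7 calendar days after 2030-01-01 is 2030-01-08.

2030-01-08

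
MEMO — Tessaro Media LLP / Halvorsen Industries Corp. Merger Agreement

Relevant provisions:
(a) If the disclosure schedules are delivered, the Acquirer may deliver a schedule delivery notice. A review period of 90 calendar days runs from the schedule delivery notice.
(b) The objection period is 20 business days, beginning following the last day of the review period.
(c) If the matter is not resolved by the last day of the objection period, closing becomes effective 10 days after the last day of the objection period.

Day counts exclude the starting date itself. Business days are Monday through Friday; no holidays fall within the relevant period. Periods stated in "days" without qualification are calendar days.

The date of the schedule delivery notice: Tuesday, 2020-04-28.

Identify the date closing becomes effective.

2020-09-03

The last day of the review period: 90 calendar days after 2020-04-28 is 2020-07-27.
From Monday, 2020-07-27, 20 business days (Jul 28, Jul 29, Jul 30, Jul 31, …, Aug 20, Aug 21, Aug 24, skipping weekends) brings us to Monday, 2020-08-24, which is the last day of the objection period.
The date closing becomes effective: 10 calendar days after 2020-08-24 is 2020-09-03.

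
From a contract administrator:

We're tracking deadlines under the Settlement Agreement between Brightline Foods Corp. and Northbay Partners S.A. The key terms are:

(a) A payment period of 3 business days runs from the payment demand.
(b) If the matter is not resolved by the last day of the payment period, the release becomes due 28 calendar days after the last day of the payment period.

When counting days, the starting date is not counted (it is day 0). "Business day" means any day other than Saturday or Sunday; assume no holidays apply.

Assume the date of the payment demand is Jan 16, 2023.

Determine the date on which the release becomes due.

The last day of the payment period: counting 3 business days from Monday, Jan 16, 2023 (Jan 17, Jan 18, Jan 19, skipping weekends) reaches Thursday, Jan 19, 2023.
Adding 28 calendar days to Jan 19, 2023 gives Feb 16, 2023, which is the date on which the release becomes due.

Feb 16, 2023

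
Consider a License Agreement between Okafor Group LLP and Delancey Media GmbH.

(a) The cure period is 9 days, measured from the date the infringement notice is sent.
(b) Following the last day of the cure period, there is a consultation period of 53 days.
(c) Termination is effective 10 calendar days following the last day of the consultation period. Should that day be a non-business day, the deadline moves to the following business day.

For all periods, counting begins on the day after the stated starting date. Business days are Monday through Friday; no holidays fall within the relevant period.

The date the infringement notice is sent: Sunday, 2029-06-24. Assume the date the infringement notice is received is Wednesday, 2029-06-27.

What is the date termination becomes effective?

2029-09-04

Adding 9 calendar days to 2029-06-24 gives 2029-07-03, which is the last day of the cure period.
Adding 53 calendar days to 2029-07-03 gives 2029-08-25, which is the last day of the consultation period.
The date termination becomes effective: 10 calendar days after 2029-08-25 is 2029-09-04. 2029-09-04 is a Tuesday, so no roll-forward applies.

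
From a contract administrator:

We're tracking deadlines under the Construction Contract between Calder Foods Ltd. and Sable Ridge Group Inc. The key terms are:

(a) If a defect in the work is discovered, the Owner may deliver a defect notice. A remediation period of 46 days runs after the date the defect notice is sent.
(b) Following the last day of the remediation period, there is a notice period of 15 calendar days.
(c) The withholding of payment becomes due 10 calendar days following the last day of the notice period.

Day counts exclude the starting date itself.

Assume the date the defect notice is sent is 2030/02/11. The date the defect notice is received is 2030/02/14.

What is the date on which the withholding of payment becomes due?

The last day of the remediation period: 2030/02/11 + 46 days = 2030/03/29.
The last day of the notice period: 2030/03/29 + 15 days = 2030/04/13.
The date on which the withholding of payment becomes due: 2030/04/13 + 10 days = 2030/04/23.

2030/04/23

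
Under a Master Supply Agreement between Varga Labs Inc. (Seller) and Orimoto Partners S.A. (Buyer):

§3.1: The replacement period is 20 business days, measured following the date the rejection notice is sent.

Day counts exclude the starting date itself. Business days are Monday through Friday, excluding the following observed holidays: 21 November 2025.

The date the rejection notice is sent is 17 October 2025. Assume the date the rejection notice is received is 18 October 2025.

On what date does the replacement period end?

14 November 2025

The last day of the replacement period: counting 20 business days from Friday, 17 October 2025 (Oct 20, Oct 21, Oct 22, Oct 23, …, Nov 12, Nov 13, Nov 14, skipping weekends) reaches Friday, 14 November 2025.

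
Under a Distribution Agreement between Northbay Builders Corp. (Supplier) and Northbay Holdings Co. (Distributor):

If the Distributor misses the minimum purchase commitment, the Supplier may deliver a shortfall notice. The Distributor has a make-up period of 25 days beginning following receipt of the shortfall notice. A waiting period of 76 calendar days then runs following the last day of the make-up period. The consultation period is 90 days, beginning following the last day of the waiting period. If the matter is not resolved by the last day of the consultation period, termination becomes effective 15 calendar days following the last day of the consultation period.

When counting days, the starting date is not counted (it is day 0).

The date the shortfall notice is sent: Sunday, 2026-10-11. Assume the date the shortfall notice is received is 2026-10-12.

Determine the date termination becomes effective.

The last day of the make-up period: 25 calendar days after 2026-10-12 is 2026-11-06.
Adding 76 calendar days to 2026-11-06 gives 2027-01-21, which is the last day of the waiting period.
The last day of the consultation period: 2027-01-21 + 90 days = 2027-04-21.
The date termination becomes effective: 2027-04-21 + 15 days = 2027-05-06.

2027-05-06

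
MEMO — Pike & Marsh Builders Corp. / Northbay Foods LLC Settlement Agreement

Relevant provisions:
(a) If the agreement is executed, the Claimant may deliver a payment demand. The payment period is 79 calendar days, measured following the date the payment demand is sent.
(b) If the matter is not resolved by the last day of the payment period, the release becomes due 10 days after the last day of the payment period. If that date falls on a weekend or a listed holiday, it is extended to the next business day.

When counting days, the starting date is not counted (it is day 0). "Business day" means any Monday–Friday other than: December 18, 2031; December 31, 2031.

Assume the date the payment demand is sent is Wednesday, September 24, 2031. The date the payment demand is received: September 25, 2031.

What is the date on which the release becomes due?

Adding 79 calendar days to September 24, 2031 gives December 12, 2031, which is the last day of the payment period.
The date on which the release becomes due: December 12, 2031 + 10 days = December 22, 2031. December 22, 2031 is a Monday and is not a listed holiday, so no roll-forward applies.

December 22, 2031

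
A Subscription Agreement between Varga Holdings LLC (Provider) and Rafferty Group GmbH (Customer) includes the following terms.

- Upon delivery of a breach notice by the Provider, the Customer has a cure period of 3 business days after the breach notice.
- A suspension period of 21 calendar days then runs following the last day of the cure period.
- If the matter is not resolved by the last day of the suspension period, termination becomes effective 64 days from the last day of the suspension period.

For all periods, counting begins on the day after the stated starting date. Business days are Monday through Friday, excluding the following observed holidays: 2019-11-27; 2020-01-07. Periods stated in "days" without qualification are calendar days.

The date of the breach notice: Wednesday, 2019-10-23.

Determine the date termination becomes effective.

2020-01-21

From Wednesday, 2019-10-23, 3 business days (Oct 24, Oct 25, Oct 28, skipping weekends) brings us to Monday, 2019-10-28, which is the last day of the cure period.
The last day of the suspension period: 2019-10-28 + 21 days = 2019-11-18.
Adding 64 calendar days to 2019-11-18 gives 2020-01-21, which is the date termination becomes effective.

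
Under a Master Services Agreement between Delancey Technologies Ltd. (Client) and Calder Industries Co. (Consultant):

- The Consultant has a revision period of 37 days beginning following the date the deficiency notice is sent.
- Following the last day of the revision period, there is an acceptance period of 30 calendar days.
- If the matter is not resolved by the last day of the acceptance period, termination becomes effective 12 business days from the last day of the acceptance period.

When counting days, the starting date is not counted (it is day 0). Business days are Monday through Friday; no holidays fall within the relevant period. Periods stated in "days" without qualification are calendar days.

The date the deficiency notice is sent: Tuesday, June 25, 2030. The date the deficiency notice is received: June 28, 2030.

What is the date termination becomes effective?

September 17, 2030

The last day of the revision period: June 25, 2030 + 37 days = August 1, 2030.
Adding 30 calendar days to August 1, 2030 gives August 31, 2030, which is the last day of the acceptance period.
The date termination becomes effective: 12 business days after Saturday, August 31, 2030, skipping weekends — Sep 2, Sep 3, Sep 4, Sep 5, …, Sep 13, Sep 16, Sep 17 — lands on Tuesday, September 17, 2030.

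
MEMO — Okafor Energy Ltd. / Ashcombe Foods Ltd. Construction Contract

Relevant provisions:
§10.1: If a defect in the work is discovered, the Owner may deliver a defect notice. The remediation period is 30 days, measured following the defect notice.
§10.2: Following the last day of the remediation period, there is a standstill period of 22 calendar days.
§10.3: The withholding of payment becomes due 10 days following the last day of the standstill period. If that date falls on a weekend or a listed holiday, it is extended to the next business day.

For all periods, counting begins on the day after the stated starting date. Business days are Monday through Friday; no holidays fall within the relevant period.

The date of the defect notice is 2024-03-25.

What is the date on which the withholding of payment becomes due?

The last day of the remediation period: 30 calendar days after 2024-03-25 is 2024-04-24.
The last day of the standstill period: 22 calendar days after 2024-04-24 is 2024-05-16.
Adding 10 calendar days to 2024-05-16 gives 2024-05-26, which is the date on which the withholding of payment becomes due. That falls on a Sunday, so it rolls to the next business day, Monday, 2024-05-27.

2024-05-27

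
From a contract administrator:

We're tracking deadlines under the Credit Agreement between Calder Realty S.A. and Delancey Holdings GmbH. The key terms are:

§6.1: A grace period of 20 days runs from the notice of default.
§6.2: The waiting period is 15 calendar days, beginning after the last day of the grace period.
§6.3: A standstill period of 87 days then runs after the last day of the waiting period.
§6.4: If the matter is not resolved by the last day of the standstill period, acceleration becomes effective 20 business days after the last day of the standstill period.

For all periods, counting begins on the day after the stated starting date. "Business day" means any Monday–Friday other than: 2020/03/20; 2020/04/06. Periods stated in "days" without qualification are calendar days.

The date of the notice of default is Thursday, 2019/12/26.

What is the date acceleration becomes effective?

The last day of the grace period: 2019/12/26 + 20 days = 2020/01/15.
The last day of the waiting period: 15 calendar days after 2020/01/15 is 2020/01/30.
The last day of the standstill period: 2020/01/30 + 87 days = 2020/04/26.
The date acceleration becomes effective: counting 20 business days from Sunday, 2020/04/26 (Apr 27, Apr 28, Apr 29, Apr 30, …, May 20, May 21, May 22, skipping weekends) reaches Friday, 2020/05/22.

2020/05/22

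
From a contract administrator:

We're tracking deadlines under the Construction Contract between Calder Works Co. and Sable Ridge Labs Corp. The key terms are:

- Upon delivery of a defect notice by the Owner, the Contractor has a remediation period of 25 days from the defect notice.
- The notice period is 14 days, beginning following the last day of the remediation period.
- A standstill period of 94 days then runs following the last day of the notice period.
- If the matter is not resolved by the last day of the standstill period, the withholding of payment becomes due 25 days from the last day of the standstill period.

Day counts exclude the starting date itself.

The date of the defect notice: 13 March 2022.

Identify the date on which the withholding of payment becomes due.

18 August 2022

Adding 25 calendar days to 13 March 2022 gives 7 April 2022, which is the last day of the remediation period.
The last day of the notice period: 7 April 2022 + 14 days = 21 April 2022.
Adding 94 calendar days to 21 April 2022 gives 24 July 2022, which is the last day of the standstill period.
The date on which the withholding of payment becomes due: 24 July 2022 + 25 days = 18 August 2022.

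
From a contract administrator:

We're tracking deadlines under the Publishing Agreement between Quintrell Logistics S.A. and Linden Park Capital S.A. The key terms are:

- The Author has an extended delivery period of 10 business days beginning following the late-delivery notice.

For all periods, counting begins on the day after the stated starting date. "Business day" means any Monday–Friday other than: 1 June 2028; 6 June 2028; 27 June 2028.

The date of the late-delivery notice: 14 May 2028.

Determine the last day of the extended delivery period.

From Sunday, 14 May 2028, 10 business days (May 15, May 16, May 17, May 18, May 19, May 22, May 23, May 24, May 25, May 26, skipping weekends) brings us to Friday, 26 May 2028, which is the last day of the extended delivery period.

26 May 2028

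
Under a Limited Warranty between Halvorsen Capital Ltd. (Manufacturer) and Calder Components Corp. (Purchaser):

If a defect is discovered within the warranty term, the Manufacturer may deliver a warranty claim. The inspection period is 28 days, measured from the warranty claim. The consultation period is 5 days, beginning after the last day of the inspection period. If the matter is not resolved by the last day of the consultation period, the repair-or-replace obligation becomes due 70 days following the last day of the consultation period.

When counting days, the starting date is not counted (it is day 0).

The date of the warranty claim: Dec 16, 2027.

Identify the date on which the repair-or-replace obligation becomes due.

Adding 28 calendar days to Dec 16, 2027 gives Jan 13, 2028, which is the last day of the inspection period.
Adding 5 calendar days to Jan 13, 2028 gives Jan 18, 2028, which is the last day of the consultation period.
Adding 70 calendar days to Jan 18, 2028 gives Mar 28, 2028, which is the date on which the repair-or-replace obligation becomes due.

Mar 28, 2028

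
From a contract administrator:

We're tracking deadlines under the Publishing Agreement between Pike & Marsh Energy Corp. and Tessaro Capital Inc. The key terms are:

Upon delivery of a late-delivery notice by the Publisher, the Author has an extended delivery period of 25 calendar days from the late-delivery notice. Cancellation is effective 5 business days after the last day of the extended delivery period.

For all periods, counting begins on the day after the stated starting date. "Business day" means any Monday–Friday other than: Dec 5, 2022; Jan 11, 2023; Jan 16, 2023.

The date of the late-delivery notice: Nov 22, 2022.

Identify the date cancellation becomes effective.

The last day of the extended delivery period: 25 calendar days after Nov 22, 2022 is Dec 17, 2022.
From Saturday, Dec 17, 2022, 5 business days (Dec 19, Dec 20, Dec 21, Dec 22, Dec 23, skipping weekends) brings us to Friday, Dec 23, 2022, which is the date cancellation becomes effective.

Dec 23, 2022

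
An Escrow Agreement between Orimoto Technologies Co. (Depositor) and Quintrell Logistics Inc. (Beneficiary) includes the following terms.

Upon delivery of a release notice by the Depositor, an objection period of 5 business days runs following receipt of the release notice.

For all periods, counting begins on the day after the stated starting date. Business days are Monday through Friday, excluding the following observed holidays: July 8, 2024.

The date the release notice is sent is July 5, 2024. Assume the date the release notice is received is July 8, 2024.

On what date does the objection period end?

July 15, 2024

The last day of the objection period: counting 5 business days from Monday, July 8, 2024 (Jul 9, Jul 10, Jul 11, Jul 12, Jul 15, skipping weekends) reaches Monday, July 15, 2024.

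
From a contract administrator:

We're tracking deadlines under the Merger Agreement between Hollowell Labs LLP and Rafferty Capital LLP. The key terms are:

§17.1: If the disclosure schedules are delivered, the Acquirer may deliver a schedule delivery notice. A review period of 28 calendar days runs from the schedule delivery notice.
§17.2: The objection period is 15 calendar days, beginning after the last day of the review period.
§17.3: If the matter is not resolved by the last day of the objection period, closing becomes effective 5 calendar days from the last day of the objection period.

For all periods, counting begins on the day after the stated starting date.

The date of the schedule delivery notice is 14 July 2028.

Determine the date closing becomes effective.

Adding 28 calendar days to 14 July 2028 gives 11 August 2028, which is the last day of the review period.
Adding 15 calendar days to 11 August 2028 gives 26 August 2028, which is the last day of the objection period.
Adding 5 calendar days to 26 August 2028 gives 31 August 2028, which is the date closing becomes effective.

31 August 2028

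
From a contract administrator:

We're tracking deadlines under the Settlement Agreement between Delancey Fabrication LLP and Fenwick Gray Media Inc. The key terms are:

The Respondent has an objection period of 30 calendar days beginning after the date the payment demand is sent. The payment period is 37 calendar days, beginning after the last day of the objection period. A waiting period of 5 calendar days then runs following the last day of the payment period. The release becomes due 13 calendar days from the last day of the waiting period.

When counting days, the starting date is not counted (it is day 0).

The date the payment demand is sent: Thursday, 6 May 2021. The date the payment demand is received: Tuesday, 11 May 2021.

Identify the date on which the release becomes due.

The last day of the objection period: 6 May 2021 + 30 days = 5 June 2021.
Adding 37 calendar days to 5 June 2021 gives 12 July 2021, which is the last day of the payment period.
Adding 5 calendar days to 12 July 2021 gives 17 July 2021, which is the last day of the waiting period.
The date on which the release becomes due: 13 calendar days after 17 July 2021 is 30 July 2021.

30 July 2021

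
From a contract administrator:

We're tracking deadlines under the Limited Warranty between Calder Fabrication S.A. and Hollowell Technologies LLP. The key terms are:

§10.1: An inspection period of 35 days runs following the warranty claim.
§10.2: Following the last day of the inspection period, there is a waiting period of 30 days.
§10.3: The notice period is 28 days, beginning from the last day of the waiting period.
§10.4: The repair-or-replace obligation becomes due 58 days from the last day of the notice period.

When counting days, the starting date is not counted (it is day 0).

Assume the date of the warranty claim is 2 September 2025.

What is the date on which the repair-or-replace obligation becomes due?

31 January 2026

The last day of the inspection period: 2 September 2025 + 35 days = 7 October 2025.
The last day of the waiting period: 7 October 2025 + 30 days = 6 November 2025.
The last day of the notice period: 28 calendar days after 6 November 2025 is 4 December 2025.
Adding 58 calendar days to 4 December 2025 gives 31 January 2026, which is the date on which the repair-or-replace obligation becomes due.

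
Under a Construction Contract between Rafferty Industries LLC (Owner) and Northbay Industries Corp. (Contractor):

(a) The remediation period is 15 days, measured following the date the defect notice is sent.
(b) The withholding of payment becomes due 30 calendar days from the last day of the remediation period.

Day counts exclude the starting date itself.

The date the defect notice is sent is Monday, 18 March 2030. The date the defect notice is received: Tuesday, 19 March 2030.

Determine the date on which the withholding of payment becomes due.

2 May 2030

The last day of the remediation period: 15 calendar days after 18 March 2030 is 2 April 2030.
The date on which the withholding of payment becomes due: 30 calendar days after 2 April 2030 is 2 May 2030.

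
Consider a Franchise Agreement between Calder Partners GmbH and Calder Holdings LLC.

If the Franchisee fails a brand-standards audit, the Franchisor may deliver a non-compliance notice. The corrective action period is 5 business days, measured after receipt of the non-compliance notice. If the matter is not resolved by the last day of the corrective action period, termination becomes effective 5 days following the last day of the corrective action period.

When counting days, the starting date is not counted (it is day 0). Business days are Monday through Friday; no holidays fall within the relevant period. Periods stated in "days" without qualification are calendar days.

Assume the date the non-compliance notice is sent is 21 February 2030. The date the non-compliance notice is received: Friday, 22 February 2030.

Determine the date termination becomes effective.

6 March 2030

The last day of the corrective action period: counting 5 business days from Friday, 22 February 2030 (Feb 25, Feb 26, Feb 27, Feb 28, Mar 1, skipping weekends) reaches Friday, 1 March 2030.
The date termination becomes effective: 5 calendar days after 1 March 2030 is 6 March 2030.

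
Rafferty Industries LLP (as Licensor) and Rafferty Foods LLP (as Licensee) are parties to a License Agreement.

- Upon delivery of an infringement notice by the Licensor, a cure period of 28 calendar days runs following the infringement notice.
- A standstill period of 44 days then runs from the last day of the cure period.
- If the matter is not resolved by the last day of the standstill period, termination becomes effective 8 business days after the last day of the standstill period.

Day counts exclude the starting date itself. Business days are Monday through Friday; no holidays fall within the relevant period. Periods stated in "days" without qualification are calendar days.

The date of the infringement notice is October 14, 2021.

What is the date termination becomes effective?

The last day of the cure period: 28 calendar days after October 14, 2021 is November 11, 2021.
Adding 44 calendar days to November 11, 2021 gives December 25, 2021, which is the last day of the standstill period.
The date termination becomes effective: 8 business days after Saturday, December 25, 2021, skipping weekends — Dec 27, Dec 28, Dec 29, Dec 30, Dec 31, Jan 3, Jan 4, Jan 5 — lands on Wednesday, January 5, 2022.

January 5, 2022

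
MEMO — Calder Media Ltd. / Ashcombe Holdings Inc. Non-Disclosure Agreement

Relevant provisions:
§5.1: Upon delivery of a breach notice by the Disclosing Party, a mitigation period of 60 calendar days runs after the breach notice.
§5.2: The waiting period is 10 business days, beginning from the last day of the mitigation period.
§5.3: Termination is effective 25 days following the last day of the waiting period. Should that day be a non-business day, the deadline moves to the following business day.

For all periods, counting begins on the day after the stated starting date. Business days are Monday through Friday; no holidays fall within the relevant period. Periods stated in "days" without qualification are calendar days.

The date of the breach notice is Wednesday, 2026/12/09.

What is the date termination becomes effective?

Adding 60 calendar days to 2026/12/09 gives 2027/02/07, which is the last day of the mitigation period.
From Sunday, 2027/02/07, 10 business days (Feb 8, Feb 9, Feb 10, Feb 11, Feb 12, Feb 15, Feb 16, Feb 17, Feb 18, Feb 19, skipping weekends) brings us to Friday, 2027/02/19, which is the last day of the waiting period.
Adding 25 calendar days to 2027/02/19 gives 2027/03/16, which is the date termination becomes effective. 2027/03/16 is a Tuesday, so no roll-forward applies.

2027/03/16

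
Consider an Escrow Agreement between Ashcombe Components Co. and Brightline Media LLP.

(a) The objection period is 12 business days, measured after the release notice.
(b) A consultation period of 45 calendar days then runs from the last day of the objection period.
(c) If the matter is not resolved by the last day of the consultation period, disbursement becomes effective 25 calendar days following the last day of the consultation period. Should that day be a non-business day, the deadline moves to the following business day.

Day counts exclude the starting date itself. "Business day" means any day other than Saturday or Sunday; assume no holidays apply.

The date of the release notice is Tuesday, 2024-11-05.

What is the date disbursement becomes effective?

2025-01-30

The last day of the objection period: counting 12 business days from Tuesday, 2024-11-05 (Nov 6, Nov 7, Nov 8, Nov 11, …, Nov 19, Nov 20, Nov 21, skipping weekends) reaches Thursday, 2024-11-21.
Adding 45 calendar days to 2024-11-21 gives 2025-01-05, which is the last day of the consultation period.
Adding 25 calendar days to 2025-01-05 gives 2025-01-30, which is the date disbursement becomes effective. 2025-01-30 is a Thursday, so no roll-forward applies.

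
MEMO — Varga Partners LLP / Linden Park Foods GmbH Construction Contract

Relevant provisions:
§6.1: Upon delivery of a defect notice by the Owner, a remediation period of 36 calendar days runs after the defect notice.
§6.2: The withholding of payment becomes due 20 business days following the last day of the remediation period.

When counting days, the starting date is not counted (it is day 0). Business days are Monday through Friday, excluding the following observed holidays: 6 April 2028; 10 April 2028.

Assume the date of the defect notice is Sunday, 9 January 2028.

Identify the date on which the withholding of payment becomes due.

13 March 2028

The last day of the remediation period: 36 calendar days after 9 January 2028 is 14 February 2028.
From Monday, 14 February 2028, 20 business days (Feb 15, Feb 16, Feb 17, Feb 18, …, Mar 9, Mar 10, Mar 13, skipping weekends) brings us to Monday, 13 March 2028, which is the date on which the withholding of payment becomes due.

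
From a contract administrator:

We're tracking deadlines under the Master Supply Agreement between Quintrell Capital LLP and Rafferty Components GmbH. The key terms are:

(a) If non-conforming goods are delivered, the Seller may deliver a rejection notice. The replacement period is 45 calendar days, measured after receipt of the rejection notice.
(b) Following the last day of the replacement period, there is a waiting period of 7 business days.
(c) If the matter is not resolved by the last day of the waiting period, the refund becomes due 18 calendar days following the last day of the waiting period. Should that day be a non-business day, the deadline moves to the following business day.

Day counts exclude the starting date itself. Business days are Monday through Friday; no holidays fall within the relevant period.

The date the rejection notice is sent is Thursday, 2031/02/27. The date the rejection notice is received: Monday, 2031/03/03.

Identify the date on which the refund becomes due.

2031/05/16

Adding 45 calendar days to 2031/03/03 gives 2031/04/17, which is the last day of the replacement period.
From Thursday, 2031/04/17, 7 business days (Apr 18, Apr 21, Apr 22, Apr 23, Apr 24, Apr 25, Apr 28, skipping weekends) brings us to Monday, 2031/04/28, which is the last day of the waiting period.
Adding 18 calendar days to 2031/04/28 gives 2031/05/16, which is the date on which the refund becomes due. 2031/05/16 is a Friday, so no roll-forward applies.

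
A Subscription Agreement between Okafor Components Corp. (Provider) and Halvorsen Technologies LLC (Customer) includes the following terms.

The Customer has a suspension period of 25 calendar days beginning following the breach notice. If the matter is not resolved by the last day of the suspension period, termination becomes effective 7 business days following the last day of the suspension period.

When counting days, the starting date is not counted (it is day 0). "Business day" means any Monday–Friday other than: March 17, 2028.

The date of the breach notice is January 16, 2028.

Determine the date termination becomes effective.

The last day of the suspension period: January 16, 2028 + 25 days = February 10, 2028.
The date termination becomes effective: 7 business days after Thursday, February 10, 2028, skipping weekends — Feb 11, Feb 14, Feb 15, Feb 16, Feb 17, Feb 18, Feb 21 — lands on Monday, February 21, 2028.

February 21, 2028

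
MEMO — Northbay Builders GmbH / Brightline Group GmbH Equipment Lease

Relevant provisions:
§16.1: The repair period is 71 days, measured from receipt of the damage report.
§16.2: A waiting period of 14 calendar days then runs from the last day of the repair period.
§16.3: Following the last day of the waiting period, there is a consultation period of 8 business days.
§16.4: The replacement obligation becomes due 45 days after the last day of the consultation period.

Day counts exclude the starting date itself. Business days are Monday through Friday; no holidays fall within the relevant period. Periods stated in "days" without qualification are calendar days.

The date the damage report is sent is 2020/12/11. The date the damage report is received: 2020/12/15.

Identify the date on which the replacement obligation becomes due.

2021/05/06

Adding 71 calendar days to 2020/12/15 gives 2021/02/24, which is the last day of the repair period.
Adding 14 calendar days to 2021/02/24 gives 2021/03/10, which is the last day of the waiting period.
From Wednesday, 2021/03/10, 8 business days (Mar 11, Mar 12, Mar 15, Mar 16, Mar 17, Mar 18, Mar 19, Mar 22, skipping weekends) brings us to Monday, 2021/03/22, which is the last day of the consultation period.
The date on which the replacement obligation becomes due: 2021/03/22 + 45 days = 2021/05/06.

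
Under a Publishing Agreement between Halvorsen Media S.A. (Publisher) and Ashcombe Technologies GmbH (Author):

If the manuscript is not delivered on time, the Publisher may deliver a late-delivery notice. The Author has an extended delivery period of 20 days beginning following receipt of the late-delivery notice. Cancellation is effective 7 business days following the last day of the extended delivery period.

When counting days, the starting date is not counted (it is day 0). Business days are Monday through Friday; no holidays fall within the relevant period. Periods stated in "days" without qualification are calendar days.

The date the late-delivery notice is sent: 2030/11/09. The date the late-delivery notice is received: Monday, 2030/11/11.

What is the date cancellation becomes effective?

2030/12/10

The last day of the extended delivery period: 20 calendar days after 2030/11/11 is 2030/12/01.
The date cancellation becomes effective: 7 business days after Sunday, 2030/12/01, skipping weekends — Dec 2, Dec 3, Dec 4, Dec 5, Dec 6, Dec 9, Dec 10 — lands on Tuesday, 2030/12/10.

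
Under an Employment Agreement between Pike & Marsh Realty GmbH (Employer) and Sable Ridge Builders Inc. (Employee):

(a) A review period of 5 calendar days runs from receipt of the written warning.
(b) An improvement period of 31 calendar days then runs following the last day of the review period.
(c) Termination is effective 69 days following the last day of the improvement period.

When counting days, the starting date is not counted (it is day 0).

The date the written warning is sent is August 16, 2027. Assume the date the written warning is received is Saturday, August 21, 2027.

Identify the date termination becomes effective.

December 4, 2027

The last day of the review period: August 21, 2027 + 5 days = August 26, 2027.
Adding 31 calendar days to August 26, 2027 gives September 26, 2027, which is the last day of the improvement period.
The date termination becomes effective: 69 calendar days after September 26, 2027 is December 4, 2027.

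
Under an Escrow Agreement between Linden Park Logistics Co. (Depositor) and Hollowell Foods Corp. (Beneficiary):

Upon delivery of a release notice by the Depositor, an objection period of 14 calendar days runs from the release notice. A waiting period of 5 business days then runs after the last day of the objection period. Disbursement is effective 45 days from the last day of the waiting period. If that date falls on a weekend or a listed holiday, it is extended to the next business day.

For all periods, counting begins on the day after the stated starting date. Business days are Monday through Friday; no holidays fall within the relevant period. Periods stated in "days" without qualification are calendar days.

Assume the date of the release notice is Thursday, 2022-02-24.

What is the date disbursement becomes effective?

Adding 14 calendar days to 2022-02-24 gives 2022-03-10, which is the last day of the objection period.
The last day of the waiting period: 5 business days after Thursday, 2022-03-10, skipping weekends — Mar 11, Mar 14, Mar 15, Mar 16, Mar 17 — lands on Thursday, 2022-03-17.
The date disbursement becomes effective: 45 calendar days after 2022-03-17 is 2022-05-01. That falls on a Sunday, so it rolls to the next business day, Monday, 2022-05-02.

2022-05-02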